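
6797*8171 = 55538287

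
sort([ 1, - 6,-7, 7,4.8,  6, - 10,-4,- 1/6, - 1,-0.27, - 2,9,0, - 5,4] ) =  [- 10, -7, - 6,  -  5, - 4,-2, - 1,  -  0.27, - 1/6,0,1, 4,4.8,6,7, 9]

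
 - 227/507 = -227/507 = -0.45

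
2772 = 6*462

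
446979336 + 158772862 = 605752198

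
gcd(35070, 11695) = 5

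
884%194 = 108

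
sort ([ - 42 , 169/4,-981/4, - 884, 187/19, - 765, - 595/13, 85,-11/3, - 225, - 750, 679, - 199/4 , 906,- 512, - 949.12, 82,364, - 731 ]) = [ - 949.12, - 884, - 765,  -  750,-731, - 512,- 981/4, - 225, - 199/4,-595/13, - 42, - 11/3,  187/19,169/4, 82, 85, 364,679, 906]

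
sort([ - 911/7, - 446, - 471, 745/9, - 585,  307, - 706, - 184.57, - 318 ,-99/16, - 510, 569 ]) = [- 706, - 585, - 510,-471, - 446, - 318, - 184.57,  -  911/7, - 99/16, 745/9, 307, 569]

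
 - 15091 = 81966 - 97057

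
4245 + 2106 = 6351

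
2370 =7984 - 5614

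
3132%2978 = 154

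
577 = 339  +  238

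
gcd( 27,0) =27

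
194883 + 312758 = 507641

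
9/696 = 3/232 = 0.01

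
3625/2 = 3625/2 = 1812.50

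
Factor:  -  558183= - 3^1 * 43^1 * 4327^1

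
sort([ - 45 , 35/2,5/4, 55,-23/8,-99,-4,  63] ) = [  -  99, - 45,  -  4,  -  23/8, 5/4,35/2,55,  63]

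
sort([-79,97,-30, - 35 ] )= [  -  79 ,-35, - 30,  97]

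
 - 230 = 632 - 862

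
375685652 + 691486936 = 1067172588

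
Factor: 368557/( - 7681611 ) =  - 52651/1097373 = -3^( -1)*37^1*1423^1*365791^( - 1)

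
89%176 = 89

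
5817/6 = 1939/2 = 969.50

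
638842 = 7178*89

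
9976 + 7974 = 17950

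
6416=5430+986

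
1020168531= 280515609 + 739652922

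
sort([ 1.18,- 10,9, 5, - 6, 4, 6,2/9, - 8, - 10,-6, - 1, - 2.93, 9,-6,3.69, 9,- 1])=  [ - 10, -10,-8, - 6,- 6,- 6, - 2.93, - 1, - 1, 2/9,  1.18,3.69 , 4,5, 6, 9, 9, 9]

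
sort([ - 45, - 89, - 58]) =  [ - 89,-58, - 45 ]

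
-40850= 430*( - 95 )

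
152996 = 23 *6652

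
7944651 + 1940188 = 9884839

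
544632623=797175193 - 252542570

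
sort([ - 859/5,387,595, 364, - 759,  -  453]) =[ - 759, -453,-859/5 , 364, 387, 595]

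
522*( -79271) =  - 41379462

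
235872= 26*9072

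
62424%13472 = 8536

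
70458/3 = 23486 =23486.00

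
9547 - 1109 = 8438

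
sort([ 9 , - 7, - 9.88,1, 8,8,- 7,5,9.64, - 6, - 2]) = [ - 9.88, - 7, -7, - 6, - 2, 1,5, 8,8,9,9.64 ] 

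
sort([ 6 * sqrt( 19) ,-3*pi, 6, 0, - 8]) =[ - 3*pi, - 8,0,6, 6 * sqrt(19 ) ] 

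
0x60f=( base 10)1551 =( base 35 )19B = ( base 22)34b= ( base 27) 23c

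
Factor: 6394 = 2^1*23^1*139^1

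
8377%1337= 355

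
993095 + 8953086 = 9946181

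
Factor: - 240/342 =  - 40/57 = - 2^3*3^( - 1 )* 5^1*19^( - 1)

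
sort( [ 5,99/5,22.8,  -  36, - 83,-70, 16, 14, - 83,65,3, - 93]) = [ - 93, - 83, - 83,  -  70, - 36,3,5,  14,16,99/5,22.8, 65]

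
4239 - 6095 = -1856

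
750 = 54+696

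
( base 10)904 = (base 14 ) 488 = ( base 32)s8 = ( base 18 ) 2E4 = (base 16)388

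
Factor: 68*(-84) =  - 5712 = -  2^4*3^1*7^1*17^1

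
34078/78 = 17039/39   =  436.90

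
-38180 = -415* 92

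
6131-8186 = - 2055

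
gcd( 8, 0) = 8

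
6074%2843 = 388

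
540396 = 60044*9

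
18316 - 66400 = - 48084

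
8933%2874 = 311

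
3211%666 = 547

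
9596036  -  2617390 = 6978646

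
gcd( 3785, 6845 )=5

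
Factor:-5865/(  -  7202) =2^( - 1)*3^1*5^1*13^( - 1)*17^1*23^1*  277^( - 1)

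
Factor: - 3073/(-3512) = 7/8 =2^( - 3) *7^1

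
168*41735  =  7011480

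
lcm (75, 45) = 225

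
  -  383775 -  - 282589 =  - 101186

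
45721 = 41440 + 4281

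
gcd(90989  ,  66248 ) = 1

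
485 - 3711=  -3226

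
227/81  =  2 + 65/81 = 2.80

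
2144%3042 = 2144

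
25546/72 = 354 + 29/36 = 354.81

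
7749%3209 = 1331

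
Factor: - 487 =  - 487^1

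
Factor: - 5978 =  - 2^1*7^2*61^1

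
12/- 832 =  - 3/208  =  -0.01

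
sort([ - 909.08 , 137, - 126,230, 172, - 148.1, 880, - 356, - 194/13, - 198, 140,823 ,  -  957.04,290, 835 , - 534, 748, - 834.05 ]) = [ - 957.04, - 909.08, - 834.05 , - 534, - 356, - 198, - 148.1, - 126, - 194/13,  137,140,172,230,290,748,823,835,880] 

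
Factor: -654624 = -2^5*3^2*2273^1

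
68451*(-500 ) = - 34225500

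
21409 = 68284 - 46875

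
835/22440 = 167/4488 = 0.04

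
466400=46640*10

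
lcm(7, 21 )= 21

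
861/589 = 861/589 = 1.46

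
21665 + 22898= 44563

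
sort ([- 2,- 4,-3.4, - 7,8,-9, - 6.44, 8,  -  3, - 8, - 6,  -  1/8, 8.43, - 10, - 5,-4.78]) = [-10,-9,-8, - 7,  -  6.44, - 6  ,-5,-4.78,  -  4, -3.4, -3,-2, - 1/8, 8, 8, 8.43 ]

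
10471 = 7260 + 3211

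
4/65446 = 2/32723 =0.00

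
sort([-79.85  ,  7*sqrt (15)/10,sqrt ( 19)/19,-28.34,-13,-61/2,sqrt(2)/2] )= [-79.85 ,  -  61/2, - 28.34, - 13 , sqrt( 19)/19 , sqrt(2)/2, 7  *  sqrt (15)/10]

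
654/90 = 109/15 = 7.27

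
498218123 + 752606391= 1250824514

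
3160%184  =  32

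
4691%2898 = 1793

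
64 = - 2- - 66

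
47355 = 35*1353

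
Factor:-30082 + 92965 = 62883  =  3^3 *17^1*137^1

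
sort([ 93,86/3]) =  [ 86/3,93]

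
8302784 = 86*96544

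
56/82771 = 56/82771 = 0.00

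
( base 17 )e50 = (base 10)4131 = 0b1000000100011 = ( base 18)cd9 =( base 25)6f6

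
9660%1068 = 48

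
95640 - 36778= 58862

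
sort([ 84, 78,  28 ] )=[28,78,84]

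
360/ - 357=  - 120/119 = - 1.01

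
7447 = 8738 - 1291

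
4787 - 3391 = 1396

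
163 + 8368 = 8531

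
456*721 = 328776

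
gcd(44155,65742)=1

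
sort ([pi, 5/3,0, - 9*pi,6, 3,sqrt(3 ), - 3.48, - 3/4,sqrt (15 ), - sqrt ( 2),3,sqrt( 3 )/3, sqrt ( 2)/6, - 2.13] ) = [ - 9 * pi, - 3.48, - 2.13,  -  sqrt (2), - 3/4,0,sqrt( 2)/6,sqrt ( 3)/3, 5/3,sqrt(3 ), 3,3,pi,sqrt( 15),6 ]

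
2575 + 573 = 3148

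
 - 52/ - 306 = 26/153  =  0.17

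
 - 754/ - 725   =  1 +1/25 =1.04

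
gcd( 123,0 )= 123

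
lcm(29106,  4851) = 29106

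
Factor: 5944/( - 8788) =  -2^1*13^( - 3) * 743^1 = - 1486/2197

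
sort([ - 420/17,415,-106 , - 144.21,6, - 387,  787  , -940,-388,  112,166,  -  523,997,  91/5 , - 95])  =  [ -940, - 523 , - 388,- 387,  -  144.21, - 106,-95, - 420/17  ,  6,91/5, 112,166,  415, 787, 997] 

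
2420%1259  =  1161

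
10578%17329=10578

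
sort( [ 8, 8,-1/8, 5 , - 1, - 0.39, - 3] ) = [ - 3, - 1, - 0.39, - 1/8 , 5, 8, 8] 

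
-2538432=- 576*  4407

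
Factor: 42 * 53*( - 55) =-2^1*3^1*5^1*7^1*11^1*53^1  =  - 122430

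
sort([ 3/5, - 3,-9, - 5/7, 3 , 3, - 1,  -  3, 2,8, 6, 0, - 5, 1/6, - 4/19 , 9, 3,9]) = [ - 9, - 5,- 3, - 3, - 1, -5/7, - 4/19,0,1/6,3/5,2,3 , 3, 3,6,8  ,  9,9]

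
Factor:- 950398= -2^1*31^1*15329^1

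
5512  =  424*13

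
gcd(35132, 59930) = 2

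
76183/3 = 76183/3 = 25394.33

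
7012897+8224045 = 15236942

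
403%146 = 111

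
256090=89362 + 166728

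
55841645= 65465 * 853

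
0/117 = 0= 0.00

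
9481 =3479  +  6002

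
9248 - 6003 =3245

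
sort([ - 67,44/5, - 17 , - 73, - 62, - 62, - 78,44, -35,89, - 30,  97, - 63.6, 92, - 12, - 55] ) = [ -78, - 73, - 67, - 63.6, - 62, - 62, - 55, - 35,-30, - 17, - 12,44/5,44,89,92, 97 ] 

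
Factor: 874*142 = 2^2*19^1 * 23^1*71^1=124108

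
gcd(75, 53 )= 1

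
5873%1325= 573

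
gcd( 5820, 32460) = 60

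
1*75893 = 75893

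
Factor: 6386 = 2^1*31^1*103^1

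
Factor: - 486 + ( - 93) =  - 579 = - 3^1*193^1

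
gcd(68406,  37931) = 1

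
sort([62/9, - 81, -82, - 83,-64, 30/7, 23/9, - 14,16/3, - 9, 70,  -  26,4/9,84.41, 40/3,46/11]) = [ - 83, - 82,-81, - 64, - 26,- 14, - 9,4/9, 23/9,46/11, 30/7, 16/3,62/9, 40/3, 70 , 84.41]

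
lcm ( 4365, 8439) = 126585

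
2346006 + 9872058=12218064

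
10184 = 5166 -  - 5018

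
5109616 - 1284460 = 3825156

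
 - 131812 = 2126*( - 62)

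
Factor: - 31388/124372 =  -7^1*17^( - 1)*19^1*31^( - 1 ) = - 133/527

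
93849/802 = 93849/802 = 117.02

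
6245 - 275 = 5970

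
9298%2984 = 346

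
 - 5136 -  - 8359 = 3223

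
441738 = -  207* ( - 2134 )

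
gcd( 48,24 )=24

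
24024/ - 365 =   -  66 + 66/365 = -  65.82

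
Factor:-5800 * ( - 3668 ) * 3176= 67567494400 = 2^8 * 5^2*7^1 * 29^1 * 131^1 *397^1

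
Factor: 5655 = 3^1*5^1*13^1  *29^1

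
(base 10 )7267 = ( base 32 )733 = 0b1110001100011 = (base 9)10864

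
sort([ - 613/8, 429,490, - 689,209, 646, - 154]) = [ - 689, - 154, - 613/8, 209,  429, 490, 646]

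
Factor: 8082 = 2^1*3^2*449^1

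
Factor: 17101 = 7^2*349^1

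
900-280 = 620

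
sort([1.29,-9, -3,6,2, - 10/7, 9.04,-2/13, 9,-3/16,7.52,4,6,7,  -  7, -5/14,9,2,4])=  [-9, -7,-3, - 10/7, - 5/14 , - 3/16 , -2/13, 1.29 , 2,2,4, 4,6, 6,  7,7.52, 9,9, 9.04]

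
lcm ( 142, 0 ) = 0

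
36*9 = 324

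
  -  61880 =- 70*884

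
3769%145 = 144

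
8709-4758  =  3951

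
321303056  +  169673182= 490976238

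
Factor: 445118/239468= 487/262= 2^(-1)* 131^( - 1) * 487^1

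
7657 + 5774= 13431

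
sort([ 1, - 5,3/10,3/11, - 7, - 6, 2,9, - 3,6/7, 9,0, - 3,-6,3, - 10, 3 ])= [  -  10,  -  7, - 6, - 6, - 5,-3, - 3,0,3/11,3/10,6/7,1,2,3,3 , 9, 9 ]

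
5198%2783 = 2415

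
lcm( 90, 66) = 990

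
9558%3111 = 225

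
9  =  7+2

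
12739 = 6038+6701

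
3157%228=193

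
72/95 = 72/95 = 0.76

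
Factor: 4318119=3^2*13^2*17^1*167^1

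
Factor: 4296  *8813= 2^3*3^1*7^1 * 179^1*1259^1 = 37860648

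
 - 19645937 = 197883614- 217529551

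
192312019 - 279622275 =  - 87310256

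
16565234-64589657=-48024423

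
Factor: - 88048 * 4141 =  - 2^4 * 41^1*101^1*5503^1 = - 364606768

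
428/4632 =107/1158 = 0.09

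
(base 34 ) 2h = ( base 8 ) 125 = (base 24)3d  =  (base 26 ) 37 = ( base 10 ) 85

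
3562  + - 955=2607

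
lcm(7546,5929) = 83006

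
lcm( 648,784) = 63504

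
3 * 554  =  1662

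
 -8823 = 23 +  - 8846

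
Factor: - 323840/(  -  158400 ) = 92/45 = 2^2*3^( - 2 )*5^ ( - 1 )*23^1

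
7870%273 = 226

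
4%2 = 0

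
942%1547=942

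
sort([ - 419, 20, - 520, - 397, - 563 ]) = [ - 563,-520, - 419,-397 , 20 ]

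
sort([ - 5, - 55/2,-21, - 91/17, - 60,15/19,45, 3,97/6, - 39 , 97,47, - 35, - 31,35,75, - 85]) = [-85, - 60, - 39  , - 35, - 31, - 55/2, - 21, - 91/17, - 5,15/19, 3,97/6,35,45,  47, 75,97 ]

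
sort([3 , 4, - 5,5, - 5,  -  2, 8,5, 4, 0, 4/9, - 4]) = [ - 5,- 5,-4, - 2, 0,4/9, 3,4, 4,5, 5, 8] 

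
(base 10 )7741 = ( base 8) 17075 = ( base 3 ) 101121201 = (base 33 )73j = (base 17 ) 19d6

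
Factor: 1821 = 3^1*607^1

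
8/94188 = 2/23547 = 0.00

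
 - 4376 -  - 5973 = 1597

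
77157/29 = 2660 + 17/29= 2660.59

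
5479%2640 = 199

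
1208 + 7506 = 8714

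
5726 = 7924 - 2198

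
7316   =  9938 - 2622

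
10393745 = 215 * 48343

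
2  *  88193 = 176386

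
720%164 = 64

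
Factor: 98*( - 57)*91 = -2^1*3^1*7^3 * 13^1*19^1 = - 508326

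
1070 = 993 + 77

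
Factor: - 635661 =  - 3^3*13^1*1811^1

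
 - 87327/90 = -971 + 7/10 = -970.30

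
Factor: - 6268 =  - 2^2 * 1567^1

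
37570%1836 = 850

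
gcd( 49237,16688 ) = 1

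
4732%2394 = 2338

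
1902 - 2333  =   - 431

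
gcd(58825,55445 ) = 65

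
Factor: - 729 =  - 3^6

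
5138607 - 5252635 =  - 114028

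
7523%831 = 44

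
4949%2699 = 2250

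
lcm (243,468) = 12636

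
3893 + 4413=8306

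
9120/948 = 760/79 =9.62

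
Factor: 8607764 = 2^2*11^1 * 83^1*2357^1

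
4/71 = 4/71 = 0.06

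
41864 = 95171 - 53307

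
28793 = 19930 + 8863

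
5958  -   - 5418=11376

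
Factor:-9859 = -9859^1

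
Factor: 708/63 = 236/21 = 2^2*3^(  -  1 )*  7^( - 1 )*59^1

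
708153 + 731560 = 1439713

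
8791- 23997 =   -  15206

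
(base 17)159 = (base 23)gf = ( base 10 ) 383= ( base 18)135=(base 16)17F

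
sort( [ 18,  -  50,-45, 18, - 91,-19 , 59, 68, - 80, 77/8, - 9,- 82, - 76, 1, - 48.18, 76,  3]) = [ - 91, - 82, - 80, - 76, -50, - 48.18, -45,  -  19, - 9 , 1, 3, 77/8, 18, 18,59, 68,76]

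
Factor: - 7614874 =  - 2^1*61^1*62417^1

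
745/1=745 = 745.00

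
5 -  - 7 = 12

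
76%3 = 1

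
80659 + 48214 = 128873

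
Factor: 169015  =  5^1*7^1 * 11^1*439^1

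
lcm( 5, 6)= 30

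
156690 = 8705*18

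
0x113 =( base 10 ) 275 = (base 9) 335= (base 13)182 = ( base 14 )159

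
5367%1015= 292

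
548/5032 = 137/1258 = 0.11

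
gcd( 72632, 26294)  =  2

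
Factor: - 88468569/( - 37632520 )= 2^( - 3)*3^2*5^( - 1)*7^2*200609^1*940813^( - 1)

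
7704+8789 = 16493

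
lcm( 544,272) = 544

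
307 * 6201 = 1903707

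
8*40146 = 321168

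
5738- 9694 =  -  3956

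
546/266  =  2 + 1/19 = 2.05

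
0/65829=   0 = 0.00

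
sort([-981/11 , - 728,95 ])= [ - 728,- 981/11,  95 ]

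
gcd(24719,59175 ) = 1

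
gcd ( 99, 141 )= 3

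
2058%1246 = 812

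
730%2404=730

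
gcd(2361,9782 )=1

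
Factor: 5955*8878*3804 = 2^3*3^2* 5^1 * 23^1*193^1*317^1*397^1 = 201111735960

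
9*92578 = 833202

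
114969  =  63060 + 51909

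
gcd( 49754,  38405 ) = 1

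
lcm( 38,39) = 1482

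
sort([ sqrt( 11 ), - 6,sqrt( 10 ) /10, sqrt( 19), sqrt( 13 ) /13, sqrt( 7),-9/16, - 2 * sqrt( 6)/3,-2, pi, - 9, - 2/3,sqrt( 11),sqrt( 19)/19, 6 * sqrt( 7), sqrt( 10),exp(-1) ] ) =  [ - 9, - 6,  -  2, - 2* sqrt(6)/3,- 2/3,-9/16, sqrt(19 ) /19,sqrt( 13) /13,sqrt( 10 ) /10, exp(-1), sqrt( 7),pi,  sqrt(10), sqrt (11 ),sqrt( 11),sqrt( 19),6 *sqrt( 7) ] 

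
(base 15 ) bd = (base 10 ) 178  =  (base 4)2302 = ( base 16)B2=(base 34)58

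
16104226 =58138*277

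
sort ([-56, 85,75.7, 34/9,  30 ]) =[ - 56, 34/9, 30,75.7, 85 ] 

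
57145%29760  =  27385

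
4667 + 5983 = 10650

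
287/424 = 287/424 = 0.68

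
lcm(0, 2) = 0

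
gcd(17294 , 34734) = 2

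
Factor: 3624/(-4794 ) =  - 2^2*17^( - 1)*47^ ( - 1 ) * 151^1  =  - 604/799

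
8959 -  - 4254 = 13213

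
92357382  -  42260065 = 50097317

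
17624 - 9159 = 8465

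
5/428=5/428 = 0.01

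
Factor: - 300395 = -5^1*73^1*823^1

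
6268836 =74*84714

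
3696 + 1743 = 5439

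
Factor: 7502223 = 3^1*2500741^1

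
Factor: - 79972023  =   - 3^1*1559^1 * 17099^1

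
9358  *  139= 1300762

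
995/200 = 4 + 39/40 =4.97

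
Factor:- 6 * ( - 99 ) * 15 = 8910 =2^1*3^4 *5^1 * 11^1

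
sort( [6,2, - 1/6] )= [ - 1/6,2, 6]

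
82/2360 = 41/1180 = 0.03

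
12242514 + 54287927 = 66530441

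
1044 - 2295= - 1251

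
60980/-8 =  - 7623+1/2 = - 7622.50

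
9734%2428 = 22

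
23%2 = 1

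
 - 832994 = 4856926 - 5689920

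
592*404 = 239168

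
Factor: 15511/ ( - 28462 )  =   - 2^ ( - 1 )*7^ ( - 1 ) * 19^( - 1 )*107^ ( - 1 )*15511^1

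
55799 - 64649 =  - 8850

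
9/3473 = 9/3473 = 0.00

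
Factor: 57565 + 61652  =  3^1*7^2 * 811^1 = 119217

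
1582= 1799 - 217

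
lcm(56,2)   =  56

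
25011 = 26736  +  -1725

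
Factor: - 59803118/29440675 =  - 2^1 * 5^(  -  2 )*11^(- 1 )*2011^1*14869^1*107057^( - 1)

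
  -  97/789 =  - 1 + 692/789 = - 0.12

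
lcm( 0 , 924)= 0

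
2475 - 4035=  - 1560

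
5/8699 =5/8699  =  0.00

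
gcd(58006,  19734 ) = 598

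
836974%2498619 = 836974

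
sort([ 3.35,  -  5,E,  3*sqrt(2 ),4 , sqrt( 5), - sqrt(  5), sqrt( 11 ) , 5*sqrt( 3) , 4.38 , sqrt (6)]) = [ - 5, - sqrt (5 ),sqrt (5 ), sqrt(6),E , sqrt(11) , 3.35, 4, 3*sqrt(2), 4.38, 5*sqrt ( 3) ]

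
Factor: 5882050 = 2^1*5^2 *47^1*2503^1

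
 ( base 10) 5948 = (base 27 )848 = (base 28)7GC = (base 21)da5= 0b1011100111100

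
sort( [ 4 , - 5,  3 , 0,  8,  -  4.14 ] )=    [ - 5, - 4.14 , 0, 3, 4,8 ] 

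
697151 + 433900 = 1131051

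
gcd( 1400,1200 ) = 200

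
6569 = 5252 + 1317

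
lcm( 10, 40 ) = 40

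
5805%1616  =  957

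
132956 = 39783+93173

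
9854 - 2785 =7069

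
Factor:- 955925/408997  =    -  5^2 *38237^1  *  408997^( - 1) 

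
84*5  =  420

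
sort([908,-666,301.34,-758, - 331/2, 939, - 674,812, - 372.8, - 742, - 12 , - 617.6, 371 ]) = [ - 758,-742,- 674, - 666,-617.6 , - 372.8,- 331/2, - 12,301.34, 371, 812, 908, 939] 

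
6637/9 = 737+4/9 =737.44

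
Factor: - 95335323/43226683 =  - 3^1*23^( - 1)*31^1*1025111^1*1879421^( - 1) 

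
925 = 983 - 58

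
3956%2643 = 1313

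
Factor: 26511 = 3^1*8837^1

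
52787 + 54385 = 107172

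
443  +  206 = 649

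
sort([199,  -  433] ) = [ - 433,199] 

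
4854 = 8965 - 4111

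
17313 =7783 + 9530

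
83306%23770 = 11996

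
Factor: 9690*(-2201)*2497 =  - 53255241930 = - 2^1 * 3^1* 5^1*11^1* 17^1*19^1*31^1*71^1*227^1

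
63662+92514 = 156176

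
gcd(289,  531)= 1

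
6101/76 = 6101/76 = 80.28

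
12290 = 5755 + 6535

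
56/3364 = 14/841=   0.02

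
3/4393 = 3/4393 = 0.00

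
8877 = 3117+5760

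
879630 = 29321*30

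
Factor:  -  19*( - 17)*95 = 30685 = 5^1*17^1*19^2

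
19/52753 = 19/52753 = 0.00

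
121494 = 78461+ 43033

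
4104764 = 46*89234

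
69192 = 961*72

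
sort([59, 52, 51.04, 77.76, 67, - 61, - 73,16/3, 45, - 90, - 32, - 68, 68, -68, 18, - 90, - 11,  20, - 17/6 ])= [ - 90, - 90, - 73 ,-68, - 68, - 61,-32, - 11, - 17/6,  16/3, 18, 20,45,51.04,52, 59,67, 68,77.76 ]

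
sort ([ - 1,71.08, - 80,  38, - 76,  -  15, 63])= [-80, - 76, - 15, - 1, 38,  63,71.08]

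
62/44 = 31/22 = 1.41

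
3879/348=11  +  17/116 = 11.15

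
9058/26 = 4529/13= 348.38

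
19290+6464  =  25754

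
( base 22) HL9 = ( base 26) CMF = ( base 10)8699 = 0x21FB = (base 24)f2b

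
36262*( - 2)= - 72524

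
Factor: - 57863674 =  - 2^1*11^1*47^1*107^1*523^1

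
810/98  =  405/49=8.27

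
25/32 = 25/32 = 0.78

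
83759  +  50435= 134194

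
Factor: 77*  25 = 1925 = 5^2*7^1 * 11^1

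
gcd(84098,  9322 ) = 2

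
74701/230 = 74701/230 = 324.79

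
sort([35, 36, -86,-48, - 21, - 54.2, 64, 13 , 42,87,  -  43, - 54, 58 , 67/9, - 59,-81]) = [ -86, - 81 , - 59, - 54.2, - 54, - 48, - 43, - 21,67/9,13,35,36, 42, 58 , 64, 87 ]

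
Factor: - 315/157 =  - 3^2*5^1*7^1*157^(-1 )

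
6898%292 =182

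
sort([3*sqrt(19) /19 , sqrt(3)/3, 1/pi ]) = [1/pi,sqrt( 3 )/3, 3*sqrt( 19)/19 ] 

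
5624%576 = 440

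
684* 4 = 2736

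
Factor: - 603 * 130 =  -2^1 *3^2*5^1*13^1*67^1 = - 78390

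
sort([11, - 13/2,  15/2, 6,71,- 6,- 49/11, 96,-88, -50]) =[-88,  -  50, - 13/2,-6, - 49/11,6,  15/2,  11, 71,96]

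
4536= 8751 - 4215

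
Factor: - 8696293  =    -  53^1*71^1*2311^1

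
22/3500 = 11/1750 = 0.01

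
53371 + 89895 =143266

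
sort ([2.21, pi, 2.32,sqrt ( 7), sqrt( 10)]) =[ 2.21,2.32,sqrt( 7),pi,sqrt( 10 )]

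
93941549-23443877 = 70497672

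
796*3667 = 2918932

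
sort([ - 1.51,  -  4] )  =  [ - 4, - 1.51] 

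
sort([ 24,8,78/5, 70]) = [ 8,78/5 , 24 , 70]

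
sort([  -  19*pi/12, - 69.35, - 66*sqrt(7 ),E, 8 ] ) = [ - 66*sqrt( 7 ), - 69.35, - 19*pi/12, E, 8 ] 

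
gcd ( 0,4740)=4740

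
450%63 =9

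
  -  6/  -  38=3/19 = 0.16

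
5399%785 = 689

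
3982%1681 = 620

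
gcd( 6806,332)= 166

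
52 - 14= 38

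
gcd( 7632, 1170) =18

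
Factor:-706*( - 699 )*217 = 107088198 = 2^1*3^1 *7^1*31^1*233^1 * 353^1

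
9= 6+3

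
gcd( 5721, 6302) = 1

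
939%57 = 27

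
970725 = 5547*175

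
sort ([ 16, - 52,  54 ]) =[ - 52,  16, 54] 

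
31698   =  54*587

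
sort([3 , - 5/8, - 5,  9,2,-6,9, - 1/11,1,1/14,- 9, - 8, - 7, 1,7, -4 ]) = [ - 9, - 8 , - 7 ,-6, - 5, - 4, - 5/8, - 1/11,1/14, 1,1 , 2,3 , 7,9,9]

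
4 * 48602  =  194408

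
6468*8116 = 52494288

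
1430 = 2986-1556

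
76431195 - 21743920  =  54687275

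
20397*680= 13869960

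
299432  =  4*74858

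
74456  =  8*9307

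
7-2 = 5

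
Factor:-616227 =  - 3^1 * 19^2*569^1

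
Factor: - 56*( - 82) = 2^4*7^1*  41^1 = 4592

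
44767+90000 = 134767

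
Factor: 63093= 3^1 * 21031^1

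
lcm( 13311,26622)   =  26622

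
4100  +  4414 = 8514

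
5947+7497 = 13444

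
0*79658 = 0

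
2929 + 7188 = 10117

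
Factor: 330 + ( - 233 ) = 97 = 97^1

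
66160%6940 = 3700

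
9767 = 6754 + 3013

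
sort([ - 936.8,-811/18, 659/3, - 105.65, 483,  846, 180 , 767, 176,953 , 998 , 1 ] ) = [ - 936.8,  -  105.65 , - 811/18,1 , 176,180 , 659/3,483 , 767, 846, 953, 998 ]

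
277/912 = 277/912 = 0.30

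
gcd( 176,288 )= 16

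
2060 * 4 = 8240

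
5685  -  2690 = 2995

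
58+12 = 70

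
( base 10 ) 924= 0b1110011100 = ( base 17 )336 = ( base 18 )2f6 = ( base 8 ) 1634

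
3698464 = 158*23408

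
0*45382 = 0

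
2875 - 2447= 428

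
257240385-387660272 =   -  130419887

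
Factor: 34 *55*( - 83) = -2^1*5^1*11^1*17^1*83^1= -155210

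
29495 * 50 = 1474750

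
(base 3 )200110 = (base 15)233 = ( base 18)19c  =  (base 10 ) 498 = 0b111110010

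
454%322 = 132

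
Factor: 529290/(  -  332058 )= -3^1 * 5^1*5881^1 *55343^( - 1)  =  - 88215/55343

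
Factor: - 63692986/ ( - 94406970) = 3^(-1 )*5^(-1)*131^1*34729^1*449557^( - 1) =4549499/6743355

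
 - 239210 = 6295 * ( - 38)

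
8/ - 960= - 1+119/120=- 0.01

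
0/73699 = 0= 0.00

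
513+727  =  1240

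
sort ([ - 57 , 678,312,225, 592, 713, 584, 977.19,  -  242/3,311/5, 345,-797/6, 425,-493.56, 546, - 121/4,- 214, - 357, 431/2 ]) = [ - 493.56, - 357, - 214, - 797/6, - 242/3, - 57, - 121/4, 311/5, 431/2, 225, 312, 345, 425, 546,584, 592, 678, 713,  977.19] 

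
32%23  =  9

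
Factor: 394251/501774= 2^(  -  1) * 7^( - 1)*11^1 = 11/14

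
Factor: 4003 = 4003^1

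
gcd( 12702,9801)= 3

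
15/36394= 15/36394 = 0.00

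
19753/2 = 19753/2 = 9876.50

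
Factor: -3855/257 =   -  3^1* 5^1  =  - 15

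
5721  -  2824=2897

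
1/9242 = 1/9242=0.00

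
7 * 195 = 1365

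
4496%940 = 736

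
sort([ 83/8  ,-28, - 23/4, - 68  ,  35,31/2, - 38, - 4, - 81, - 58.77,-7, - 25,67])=[ - 81, - 68, - 58.77, - 38,-28, - 25 , - 7, - 23/4, - 4, 83/8,31/2, 35, 67]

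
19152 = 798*24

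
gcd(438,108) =6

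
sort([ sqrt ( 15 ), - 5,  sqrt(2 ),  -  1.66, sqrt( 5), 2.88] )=[ - 5, - 1.66, sqrt(2),sqrt (5), 2.88, sqrt( 15 ) ]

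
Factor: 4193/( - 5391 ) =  - 7/9 = - 3^( - 2)*7^1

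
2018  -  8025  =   - 6007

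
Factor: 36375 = 3^1*5^3*97^1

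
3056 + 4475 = 7531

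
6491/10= 6491/10 = 649.10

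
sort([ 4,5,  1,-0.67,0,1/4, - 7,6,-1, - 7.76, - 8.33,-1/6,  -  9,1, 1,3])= [  -  9,- 8.33,-7.76,-7,  -  1, - 0.67,  -  1/6, 0 , 1/4,  1, 1,1,3,  4 , 5,6 ]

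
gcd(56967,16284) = 3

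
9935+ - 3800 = 6135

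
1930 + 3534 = 5464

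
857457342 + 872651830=1730109172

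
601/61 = 9 + 52/61 = 9.85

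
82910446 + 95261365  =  178171811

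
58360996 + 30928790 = 89289786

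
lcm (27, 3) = 27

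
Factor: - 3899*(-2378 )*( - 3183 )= - 2^1*3^1*7^1*29^1*41^1 * 557^1 * 1061^1 = - 29512209426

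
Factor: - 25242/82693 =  - 2^1*3^1*7^1*13^( - 1)*601^1* 6361^ ( - 1)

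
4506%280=26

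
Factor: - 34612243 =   -  19^1*631^1*2887^1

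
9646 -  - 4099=13745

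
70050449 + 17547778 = 87598227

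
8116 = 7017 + 1099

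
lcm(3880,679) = 27160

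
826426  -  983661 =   -  157235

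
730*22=16060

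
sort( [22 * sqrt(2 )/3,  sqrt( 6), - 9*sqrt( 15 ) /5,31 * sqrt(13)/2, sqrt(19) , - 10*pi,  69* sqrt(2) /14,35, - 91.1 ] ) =[ - 91.1, - 10*pi, - 9*sqrt(15 )/5,  sqrt ( 6 ), sqrt( 19 ),69  *  sqrt(2 ) /14, 22*  sqrt(2)/3, 35 , 31 * sqrt(13)/2]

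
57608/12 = 14402/3=4800.67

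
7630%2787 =2056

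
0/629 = 0 =0.00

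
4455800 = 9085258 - 4629458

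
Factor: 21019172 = 2^2*5254793^1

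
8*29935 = 239480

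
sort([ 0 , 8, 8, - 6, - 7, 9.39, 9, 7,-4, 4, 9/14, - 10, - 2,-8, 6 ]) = [ -10,  -  8, - 7, - 6, - 4, - 2,0, 9/14, 4,  6, 7, 8, 8 , 9,  9.39] 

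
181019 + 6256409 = 6437428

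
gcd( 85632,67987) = 1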